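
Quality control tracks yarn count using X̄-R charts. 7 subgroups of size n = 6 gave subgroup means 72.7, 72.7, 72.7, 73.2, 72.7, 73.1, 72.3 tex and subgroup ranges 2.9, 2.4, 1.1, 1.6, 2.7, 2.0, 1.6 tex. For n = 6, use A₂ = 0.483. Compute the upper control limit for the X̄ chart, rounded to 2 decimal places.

X̄̄ = (72.7 + 72.7 + 72.7 + 73.2 + 72.7 + 73.1 + 72.3) / 7 = 509.4000 / 7 = 72.7714
R̄ = (2.9 + 2.4 + 1.1 + 1.6 + 2.7 + 2.0 + 1.6) / 7 = 14.3000 / 7 = 2.0429
UCL = X̄̄ + A₂·R̄ = 72.7714 + 0.483 × 2.0429 = 73.7581

73.76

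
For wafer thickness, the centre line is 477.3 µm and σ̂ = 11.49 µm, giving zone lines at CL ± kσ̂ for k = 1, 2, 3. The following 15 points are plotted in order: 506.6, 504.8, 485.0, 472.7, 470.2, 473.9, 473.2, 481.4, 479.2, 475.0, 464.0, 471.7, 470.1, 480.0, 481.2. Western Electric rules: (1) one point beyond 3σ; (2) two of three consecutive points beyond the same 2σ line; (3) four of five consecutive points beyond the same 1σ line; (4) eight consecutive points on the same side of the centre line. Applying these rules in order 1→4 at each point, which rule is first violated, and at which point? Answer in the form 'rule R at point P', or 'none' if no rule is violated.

rule 2 at point 2

Zone of each point (C = within 1σ̂, B = 1σ̂–2σ̂, A = 2σ̂–3σ̂, * = beyond 3σ̂; sign = side of CL): 1:+A, 2:+A, 3:+C, 4:-C, 5:-C, 6:-C, 7:-C, 8:+C, 9:+C, 10:-C, 11:-B, 12:-C, 13:-C, 14:+C, 15:+C
Rule 2 (two of three consecutive points beyond the same 2σ limit) is satisfied at point 2.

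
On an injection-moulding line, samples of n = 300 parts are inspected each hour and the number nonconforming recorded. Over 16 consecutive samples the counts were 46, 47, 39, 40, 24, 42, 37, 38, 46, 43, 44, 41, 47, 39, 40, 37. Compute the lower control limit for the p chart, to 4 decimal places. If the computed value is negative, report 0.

p̄ = Σdᵢ / (k·n) = 650 / (16 × 300) = 0.13542
LCL = p̄ − 3·√(p̄(1−p̄)/n) = 0.13542 − 3 × 0.01976 = 0.07615

0.0762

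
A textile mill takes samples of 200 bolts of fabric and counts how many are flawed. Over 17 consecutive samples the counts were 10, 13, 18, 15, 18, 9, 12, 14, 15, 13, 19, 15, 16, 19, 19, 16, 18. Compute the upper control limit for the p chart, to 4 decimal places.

0.1325

p̄ = Σdᵢ / (k·n) = 259 / (17 × 200) = 0.07618
UCL = p̄ + 3·√(p̄(1−p̄)/n) = 0.07618 + 3 × √(0.07618×0.92382/200) = 0.07618 + 3 × 0.01876 = 0.13245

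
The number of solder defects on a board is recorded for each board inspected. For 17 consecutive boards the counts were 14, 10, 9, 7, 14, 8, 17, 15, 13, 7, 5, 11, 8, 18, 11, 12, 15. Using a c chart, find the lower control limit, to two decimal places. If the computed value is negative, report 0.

1.28

c̄ = (14 + 10 + 9 + 7 + 14 + 8 + 17 + 15 + 13 + 7 + 5 + 11 + 8 + 18 + 11 + 12 + 15) / 17 = 194 / 17 = 11.4118
LCL = c̄ − 3√c̄ = 11.4118 − 3 × 3.3781 = 1.2774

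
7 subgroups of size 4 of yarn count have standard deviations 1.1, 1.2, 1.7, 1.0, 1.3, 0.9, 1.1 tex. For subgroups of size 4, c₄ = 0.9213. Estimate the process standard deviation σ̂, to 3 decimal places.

1.287

s̄ = (1.1 + 1.2 + 1.7 + 1.0 + 1.3 + 0.9 + 1.1) / 7 = 1.1857
σ̂ = s̄ / c₄ = 1.1857 / 0.9213 = 1.2870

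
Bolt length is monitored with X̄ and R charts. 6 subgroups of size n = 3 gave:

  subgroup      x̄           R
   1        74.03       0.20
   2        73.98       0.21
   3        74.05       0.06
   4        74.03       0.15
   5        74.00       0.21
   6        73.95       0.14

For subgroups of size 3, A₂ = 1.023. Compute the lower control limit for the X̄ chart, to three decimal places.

73.841

X̄̄ = (74.03 + 73.98 + 74.05 + 74.03 + 74.00 + 73.95) / 6 = 444.0400 / 6 = 74.0067
R̄ = (0.20 + 0.21 + 0.06 + 0.15 + 0.21 + 0.14) / 6 = 0.9700 / 6 = 0.1617
LCL = X̄̄ − A₂·R̄ = 74.0067 − 1.023 × 0.1617 = 73.8413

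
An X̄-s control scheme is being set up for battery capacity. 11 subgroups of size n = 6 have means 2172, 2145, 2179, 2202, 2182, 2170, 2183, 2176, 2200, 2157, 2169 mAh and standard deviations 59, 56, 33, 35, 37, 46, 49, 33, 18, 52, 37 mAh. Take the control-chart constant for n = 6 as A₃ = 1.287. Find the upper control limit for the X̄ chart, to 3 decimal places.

2229.144

X̄̄ = (2172 + 2145 + 2179 + 2202 + 2182 + 2170 + 2183 + 2176 + 2200 + 2157 + 2169) / 11 = 2175.9091
s̄ = (59 + 56 + 33 + 35 + 37 + 46 + 49 + 33 + 18 + 52 + 37) / 11 = 41.3636
UCL = X̄̄ + A₃·s̄ = 2175.9091 + 1.287 × 41.3636 = 2229.1441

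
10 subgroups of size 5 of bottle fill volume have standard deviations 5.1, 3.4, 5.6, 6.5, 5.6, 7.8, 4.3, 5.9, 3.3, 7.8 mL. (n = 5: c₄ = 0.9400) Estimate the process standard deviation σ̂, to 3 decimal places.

5.883

s̄ = (5.1 + 3.4 + 5.6 + 6.5 + 5.6 + 7.8 + 4.3 + 5.9 + 3.3 + 7.8) / 10 = 5.5300
σ̂ = s̄ / c₄ = 5.5300 / 0.9400 = 5.8830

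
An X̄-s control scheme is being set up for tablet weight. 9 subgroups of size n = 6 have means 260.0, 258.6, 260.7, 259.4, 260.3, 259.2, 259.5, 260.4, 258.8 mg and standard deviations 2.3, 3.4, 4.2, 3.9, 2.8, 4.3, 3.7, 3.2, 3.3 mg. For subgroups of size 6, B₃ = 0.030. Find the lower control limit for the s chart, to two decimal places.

0.10

s̄ = (2.3 + 3.4 + 4.2 + 3.9 + 2.8 + 4.3 + 3.7 + 3.2 + 3.3) / 9 = 3.4556
LCL_s = B₃·s̄ = 0.030 × 3.4556 = 0.1037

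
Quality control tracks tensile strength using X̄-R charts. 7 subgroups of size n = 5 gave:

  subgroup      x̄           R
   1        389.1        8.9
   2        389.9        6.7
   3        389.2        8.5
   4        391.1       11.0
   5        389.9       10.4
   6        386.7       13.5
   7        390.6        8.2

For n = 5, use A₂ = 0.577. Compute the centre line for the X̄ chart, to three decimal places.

389.500

X̄̄ = (389.1 + 389.9 + 389.2 + 391.1 + 389.9 + 386.7 + 390.6) / 7 = 2726.5000 / 7 = 389.5000
CL = X̄̄ = 389.5000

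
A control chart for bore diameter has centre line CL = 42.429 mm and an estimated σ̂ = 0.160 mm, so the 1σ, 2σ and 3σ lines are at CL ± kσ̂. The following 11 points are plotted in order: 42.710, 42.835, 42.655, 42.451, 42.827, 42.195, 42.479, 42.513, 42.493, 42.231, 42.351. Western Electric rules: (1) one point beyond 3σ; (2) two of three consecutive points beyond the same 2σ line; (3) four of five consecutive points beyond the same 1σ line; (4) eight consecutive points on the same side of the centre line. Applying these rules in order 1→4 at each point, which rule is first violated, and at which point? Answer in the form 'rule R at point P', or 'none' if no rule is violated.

Zone of each point (C = within 1σ̂, B = 1σ̂–2σ̂, A = 2σ̂–3σ̂, * = beyond 3σ̂; sign = side of CL): 1:+B, 2:+A, 3:+B, 4:+C, 5:+A, 6:-B, 7:+C, 8:+C, 9:+C, 10:-B, 11:-C
Rule 3 (four of five consecutive points beyond the same 1σ limit) is satisfied at point 5.

rule 3 at point 5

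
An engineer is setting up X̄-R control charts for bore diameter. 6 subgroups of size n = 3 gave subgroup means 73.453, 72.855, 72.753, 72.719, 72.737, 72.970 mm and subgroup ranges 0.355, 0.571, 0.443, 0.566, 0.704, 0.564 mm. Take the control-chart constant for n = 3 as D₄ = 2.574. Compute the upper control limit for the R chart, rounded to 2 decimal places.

R̄ = (0.355 + 0.571 + 0.443 + 0.566 + 0.704 + 0.564) / 6 = 3.2030 / 6 = 0.5338
UCL_R = D₄·R̄ = 2.574 × 0.5338 = 1.3741

1.37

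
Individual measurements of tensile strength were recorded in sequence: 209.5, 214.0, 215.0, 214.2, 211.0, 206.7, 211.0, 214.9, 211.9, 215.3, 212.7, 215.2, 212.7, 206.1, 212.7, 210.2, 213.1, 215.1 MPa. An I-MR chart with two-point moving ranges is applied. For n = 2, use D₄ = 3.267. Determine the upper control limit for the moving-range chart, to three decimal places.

10.877

Moving ranges: 4.5, 1.0, 0.8, 3.2, 4.3, 4.3, 3.9, 3.0, 3.4, 2.6, 2.5, 2.5, 6.6, 6.6, 2.5, 2.9, 2.0; M̄R̄ = 56.6000 / 17 = 3.3294
UCL_MR = D₄·M̄R̄ = 3.267 × 3.3294 = 10.8772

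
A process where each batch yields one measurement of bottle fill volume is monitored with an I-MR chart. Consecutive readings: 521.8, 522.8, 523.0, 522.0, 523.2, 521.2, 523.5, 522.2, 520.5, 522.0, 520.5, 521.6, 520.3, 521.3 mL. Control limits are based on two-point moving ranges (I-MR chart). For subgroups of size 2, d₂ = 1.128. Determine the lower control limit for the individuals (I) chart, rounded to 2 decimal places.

X̄ = (521.8 + 522.8 + 523.0 + 522.0 + 523.2 + 521.2 + 523.5 + 522.2 + 520.5 + 522.0 + 520.5 + 521.6 + 520.3 + 521.3) / 14 = 521.8500
Moving ranges: 1.0, 0.2, 1.0, 1.2, 2.0, 2.3, 1.3, 1.7, 1.5, 1.5, 1.1, 1.3, 1.0; M̄R̄ = 17.1000 / 13 = 1.3154
LCL = X̄ − 3·M̄R̄/d₂ = 521.8500 − 3 × 1.3154 / 1.128 = 518.3516

518.35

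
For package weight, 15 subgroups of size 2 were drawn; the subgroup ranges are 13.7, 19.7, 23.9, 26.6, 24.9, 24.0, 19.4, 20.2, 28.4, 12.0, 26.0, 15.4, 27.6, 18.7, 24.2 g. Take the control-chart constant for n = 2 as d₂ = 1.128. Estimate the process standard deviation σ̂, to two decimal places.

R̄ = (13.7 + 19.7 + 23.9 + 26.6 + 24.9 + 24.0 + 19.4 + 20.2 + 28.4 + 12.0 + 26.0 + 15.4 + 27.6 + 18.7 + 24.2) / 15 = 21.6467
σ̂ = R̄ / d₂ = 21.6467 / 1.128 = 19.1903

19.19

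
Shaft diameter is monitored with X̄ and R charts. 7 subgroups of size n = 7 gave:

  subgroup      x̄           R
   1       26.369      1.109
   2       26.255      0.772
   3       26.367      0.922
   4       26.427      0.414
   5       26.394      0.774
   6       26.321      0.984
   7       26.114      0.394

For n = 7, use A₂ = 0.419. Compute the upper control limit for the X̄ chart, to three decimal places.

X̄̄ = (26.369 + 26.255 + 26.367 + 26.427 + 26.394 + 26.321 + 26.114) / 7 = 184.2470 / 7 = 26.3210
R̄ = (1.109 + 0.772 + 0.922 + 0.414 + 0.774 + 0.984 + 0.394) / 7 = 5.3690 / 7 = 0.7670
UCL = X̄̄ + A₂·R̄ = 26.3210 + 0.419 × 0.7670 = 26.6424

26.642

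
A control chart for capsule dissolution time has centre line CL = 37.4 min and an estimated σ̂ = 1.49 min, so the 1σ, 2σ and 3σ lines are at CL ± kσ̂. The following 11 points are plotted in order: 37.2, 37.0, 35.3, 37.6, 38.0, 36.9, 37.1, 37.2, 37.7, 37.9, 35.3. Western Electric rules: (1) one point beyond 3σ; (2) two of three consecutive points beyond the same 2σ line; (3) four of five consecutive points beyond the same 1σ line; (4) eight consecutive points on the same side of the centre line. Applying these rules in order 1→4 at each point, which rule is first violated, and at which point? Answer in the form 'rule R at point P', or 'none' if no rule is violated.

Zone of each point (C = within 1σ̂, B = 1σ̂–2σ̂, A = 2σ̂–3σ̂, * = beyond 3σ̂; sign = side of CL): 1:-C, 2:-C, 3:-B, 4:+C, 5:+C, 6:-C, 7:-C, 8:-C, 9:+C, 10:+C, 11:-B
No rule fires across all 11 points.

none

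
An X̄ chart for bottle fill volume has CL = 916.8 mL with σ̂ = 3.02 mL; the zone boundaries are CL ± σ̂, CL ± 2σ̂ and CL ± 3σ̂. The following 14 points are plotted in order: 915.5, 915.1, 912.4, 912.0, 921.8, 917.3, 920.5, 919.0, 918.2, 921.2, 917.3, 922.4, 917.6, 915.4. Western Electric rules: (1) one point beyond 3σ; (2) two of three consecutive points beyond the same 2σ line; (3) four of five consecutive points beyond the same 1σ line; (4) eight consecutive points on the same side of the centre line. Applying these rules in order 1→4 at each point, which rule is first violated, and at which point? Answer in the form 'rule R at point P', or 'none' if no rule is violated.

Zone of each point (C = within 1σ̂, B = 1σ̂–2σ̂, A = 2σ̂–3σ̂, * = beyond 3σ̂; sign = side of CL): 1:-C, 2:-C, 3:-B, 4:-B, 5:+B, 6:+C, 7:+B, 8:+C, 9:+C, 10:+B, 11:+C, 12:+B, 13:+C, 14:-C
Rule 4 (eight consecutive points on the same side of the centre line) is satisfied at point 12.

rule 4 at point 12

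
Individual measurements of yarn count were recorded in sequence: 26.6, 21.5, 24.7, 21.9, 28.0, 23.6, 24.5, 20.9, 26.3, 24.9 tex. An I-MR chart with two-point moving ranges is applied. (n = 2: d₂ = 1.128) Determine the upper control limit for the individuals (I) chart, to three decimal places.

X̄ = (26.6 + 21.5 + 24.7 + 21.9 + 28.0 + 23.6 + 24.5 + 20.9 + 26.3 + 24.9) / 10 = 24.2900
Moving ranges: 5.1, 3.2, 2.8, 6.1, 4.4, 0.9, 3.6, 5.4, 1.4; M̄R̄ = 32.9000 / 9 = 3.6556
UCL = X̄ + 3·M̄R̄/d₂ = 24.2900 + 3 × 3.6556 / 1.128 = 34.0122

34.012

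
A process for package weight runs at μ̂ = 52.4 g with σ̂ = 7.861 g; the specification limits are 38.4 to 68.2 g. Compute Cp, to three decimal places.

0.632

Cp = (USL − LSL) / (6σ̂) = (68.2 − 38.4) / (6 × 7.861) = 29.8000 / 47.1660 = 0.6318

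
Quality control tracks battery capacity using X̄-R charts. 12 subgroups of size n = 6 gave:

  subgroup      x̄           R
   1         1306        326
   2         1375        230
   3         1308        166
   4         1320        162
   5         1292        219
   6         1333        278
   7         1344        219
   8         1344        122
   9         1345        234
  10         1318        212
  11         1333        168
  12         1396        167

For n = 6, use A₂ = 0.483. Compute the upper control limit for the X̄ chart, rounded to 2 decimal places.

1435.25

X̄̄ = (1306 + 1375 + 1308 + 1320 + 1292 + 1333 + 1344 + 1344 + 1345 + 1318 + 1333 + 1396) / 12 = 16014.0000 / 12 = 1334.5000
R̄ = (326 + 230 + 166 + 162 + 219 + 278 + 219 + 122 + 234 + 212 + 168 + 167) / 12 = 2503.0000 / 12 = 208.5833
UCL = X̄̄ + A₂·R̄ = 1334.5000 + 0.483 × 208.5833 = 1435.2458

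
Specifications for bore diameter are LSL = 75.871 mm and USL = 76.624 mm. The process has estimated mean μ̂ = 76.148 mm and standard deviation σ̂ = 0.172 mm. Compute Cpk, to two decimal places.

Cpu = (USL − μ̂) / (3σ̂) = (76.624 − 76.148) / (3 × 0.172) = 0.9225; Cpl = (μ̂ − LSL) / (3σ̂) = (76.148 − 75.871) / (3 × 0.172) = 0.5368; Cpk = min(Cpu, Cpl) = 0.5368

0.54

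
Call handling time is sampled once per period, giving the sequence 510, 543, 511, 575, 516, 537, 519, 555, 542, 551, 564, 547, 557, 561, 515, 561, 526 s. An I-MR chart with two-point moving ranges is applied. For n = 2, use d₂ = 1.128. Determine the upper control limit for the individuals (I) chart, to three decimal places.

X̄ = (510 + 543 + 511 + 575 + 516 + 537 + 519 + 555 + 542 + 551 + 564 + 547 + 557 + 561 + 515 + 561 + 526) / 17 = 540.5882
Moving ranges: 33, 32, 64, 59, 21, 18, 36, 13, 9, 13, 17, 10, 4, 46, 46, 35; M̄R̄ = 456.0000 / 16 = 28.5000
UCL = X̄ + 3·M̄R̄/d₂ = 540.5882 + 3 × 28.5000 / 1.128 = 616.3861

616.386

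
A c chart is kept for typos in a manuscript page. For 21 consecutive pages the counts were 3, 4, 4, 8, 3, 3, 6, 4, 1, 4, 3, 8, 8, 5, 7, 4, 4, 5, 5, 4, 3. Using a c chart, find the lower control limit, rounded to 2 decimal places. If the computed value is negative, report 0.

c̄ = (3 + 4 + 4 + 8 + 3 + 3 + 6 + 4 + 1 + 4 + 3 + 8 + 8 + 5 + 7 + 4 + 4 + 5 + 5 + 4 + 3) / 21 = 96 / 21 = 4.5714
LCL = c̄ − 3√c̄ = 4.5714 − 3 × 2.1381 = -1.8428 → 0 (cannot be negative)

0.00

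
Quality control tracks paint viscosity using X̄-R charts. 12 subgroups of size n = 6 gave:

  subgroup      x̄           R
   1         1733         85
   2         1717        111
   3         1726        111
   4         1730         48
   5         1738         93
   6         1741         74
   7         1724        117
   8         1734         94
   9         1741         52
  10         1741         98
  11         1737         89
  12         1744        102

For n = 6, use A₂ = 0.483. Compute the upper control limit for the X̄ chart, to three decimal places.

1777.062

X̄̄ = (1733 + 1717 + 1726 + 1730 + 1738 + 1741 + 1724 + 1734 + 1741 + 1741 + 1737 + 1744) / 12 = 20806.0000 / 12 = 1733.8333
R̄ = (85 + 111 + 111 + 48 + 93 + 74 + 117 + 94 + 52 + 98 + 89 + 102) / 12 = 1074.0000 / 12 = 89.5000
UCL = X̄̄ + A₂·R̄ = 1733.8333 + 0.483 × 89.5000 = 1777.0618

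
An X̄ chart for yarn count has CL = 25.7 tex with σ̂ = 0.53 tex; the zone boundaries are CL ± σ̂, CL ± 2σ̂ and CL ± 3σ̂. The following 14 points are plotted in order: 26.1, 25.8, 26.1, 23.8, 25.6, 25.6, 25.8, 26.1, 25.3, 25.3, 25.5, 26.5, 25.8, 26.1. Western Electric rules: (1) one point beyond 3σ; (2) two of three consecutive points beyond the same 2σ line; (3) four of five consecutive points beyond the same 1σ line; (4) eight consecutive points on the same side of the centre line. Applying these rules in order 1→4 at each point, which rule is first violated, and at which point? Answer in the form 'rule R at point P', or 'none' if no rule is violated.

Zone of each point (C = within 1σ̂, B = 1σ̂–2σ̂, A = 2σ̂–3σ̂, * = beyond 3σ̂; sign = side of CL): 1:+C, 2:+C, 3:+C, 4:-*, 5:-C, 6:-C, 7:+C, 8:+C, 9:-C, 10:-C, 11:-C, 12:+B, 13:+C, 14:+C
Rule 1 (one point beyond the 3σ limits) is satisfied at point 4.

rule 1 at point 4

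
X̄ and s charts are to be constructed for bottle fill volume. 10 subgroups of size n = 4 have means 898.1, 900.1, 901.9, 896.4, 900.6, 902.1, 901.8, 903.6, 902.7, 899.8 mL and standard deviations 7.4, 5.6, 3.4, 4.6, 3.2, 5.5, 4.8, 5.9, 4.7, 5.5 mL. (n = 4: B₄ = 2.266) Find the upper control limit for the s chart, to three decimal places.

s̄ = (7.4 + 5.6 + 3.4 + 4.6 + 3.2 + 5.5 + 4.8 + 5.9 + 4.7 + 5.5) / 10 = 5.0600
UCL_s = B₄·s̄ = 2.266 × 5.0600 = 11.4660

11.466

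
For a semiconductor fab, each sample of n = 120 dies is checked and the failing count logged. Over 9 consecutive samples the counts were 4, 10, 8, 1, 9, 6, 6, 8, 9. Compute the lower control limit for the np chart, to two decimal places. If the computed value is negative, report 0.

0.00

p̄ = Σdᵢ / (k·n) = 61 / (9 × 120) = 0.05648
LCL = np̄ − 3·√(np̄(1−p̄)) = 6.7778 − 3 × 2.5288 = -0.8087 → 0 (negative, so LCL = 0)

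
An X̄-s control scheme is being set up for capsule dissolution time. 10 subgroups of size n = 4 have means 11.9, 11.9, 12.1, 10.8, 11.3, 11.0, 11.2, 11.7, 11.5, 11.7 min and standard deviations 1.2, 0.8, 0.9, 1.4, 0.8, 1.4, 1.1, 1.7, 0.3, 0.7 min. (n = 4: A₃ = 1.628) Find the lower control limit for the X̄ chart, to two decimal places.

X̄̄ = (11.9 + 11.9 + 12.1 + 10.8 + 11.3 + 11.0 + 11.2 + 11.7 + 11.5 + 11.7) / 10 = 11.5100
s̄ = (1.2 + 0.8 + 0.9 + 1.4 + 0.8 + 1.4 + 1.1 + 1.7 + 0.3 + 0.7) / 10 = 1.0300
LCL = X̄̄ − A₃·s̄ = 11.5100 − 1.628 × 1.0300 = 9.8332

9.83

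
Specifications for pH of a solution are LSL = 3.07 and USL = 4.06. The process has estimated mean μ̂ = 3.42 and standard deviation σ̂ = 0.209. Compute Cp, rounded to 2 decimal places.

0.79

Cp = (USL − LSL) / (6σ̂) = (4.06 − 3.07) / (6 × 0.209) = 0.9900 / 1.2540 = 0.7895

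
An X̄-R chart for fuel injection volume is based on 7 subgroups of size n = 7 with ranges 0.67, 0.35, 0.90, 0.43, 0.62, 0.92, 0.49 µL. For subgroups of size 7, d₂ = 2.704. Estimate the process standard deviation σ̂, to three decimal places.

R̄ = (0.67 + 0.35 + 0.90 + 0.43 + 0.62 + 0.92 + 0.49) / 7 = 0.6257
σ̂ = R̄ / d₂ = 0.6257 / 2.704 = 0.2314

0.231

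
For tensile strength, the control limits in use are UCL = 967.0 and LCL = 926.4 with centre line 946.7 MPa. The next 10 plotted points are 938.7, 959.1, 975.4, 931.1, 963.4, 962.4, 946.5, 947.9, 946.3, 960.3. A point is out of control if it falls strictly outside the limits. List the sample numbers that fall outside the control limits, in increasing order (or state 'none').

Compare each point to [926.4, 967.0]: sample 3 = 975.4 > UCL.

3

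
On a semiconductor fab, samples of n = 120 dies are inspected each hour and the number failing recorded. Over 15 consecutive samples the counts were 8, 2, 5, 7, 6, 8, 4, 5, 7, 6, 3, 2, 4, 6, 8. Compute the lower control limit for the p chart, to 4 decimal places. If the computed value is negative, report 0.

p̄ = Σdᵢ / (k·n) = 81 / (15 × 120) = 0.04500
LCL = p̄ − 3·√(p̄(1−p̄)/n) = 0.04500 − 3 × 0.01892 = -0.01177 → 0 (negative, so LCL = 0)

0.0000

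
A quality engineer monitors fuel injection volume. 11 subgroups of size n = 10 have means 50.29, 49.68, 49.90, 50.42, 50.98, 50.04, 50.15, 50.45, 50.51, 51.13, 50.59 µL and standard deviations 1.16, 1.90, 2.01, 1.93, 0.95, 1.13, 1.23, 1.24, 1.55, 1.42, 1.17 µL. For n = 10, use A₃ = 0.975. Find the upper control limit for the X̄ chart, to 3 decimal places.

51.767

X̄̄ = (50.29 + 49.68 + 49.90 + 50.42 + 50.98 + 50.04 + 50.15 + 50.45 + 50.51 + 51.13 + 50.59) / 11 = 50.3764
s̄ = (1.16 + 1.90 + 2.01 + 1.93 + 0.95 + 1.13 + 1.23 + 1.24 + 1.55 + 1.42 + 1.17) / 11 = 1.4264
UCL = X̄̄ + A₃·s̄ = 50.3764 + 0.975 × 1.4264 = 51.7671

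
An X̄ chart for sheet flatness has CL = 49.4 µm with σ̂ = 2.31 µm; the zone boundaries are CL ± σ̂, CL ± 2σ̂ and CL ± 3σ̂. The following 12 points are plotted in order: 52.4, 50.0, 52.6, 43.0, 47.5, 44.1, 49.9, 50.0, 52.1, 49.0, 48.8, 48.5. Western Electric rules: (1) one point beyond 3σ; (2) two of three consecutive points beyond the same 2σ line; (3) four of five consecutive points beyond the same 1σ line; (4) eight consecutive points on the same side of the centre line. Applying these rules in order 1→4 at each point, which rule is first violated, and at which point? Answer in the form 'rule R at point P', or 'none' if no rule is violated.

Zone of each point (C = within 1σ̂, B = 1σ̂–2σ̂, A = 2σ̂–3σ̂, * = beyond 3σ̂; sign = side of CL): 1:+B, 2:+C, 3:+B, 4:-A, 5:-C, 6:-A, 7:+C, 8:+C, 9:+B, 10:-C, 11:-C, 12:-C
Rule 2 (two of three consecutive points beyond the same 2σ limit) is satisfied at point 6.

rule 2 at point 6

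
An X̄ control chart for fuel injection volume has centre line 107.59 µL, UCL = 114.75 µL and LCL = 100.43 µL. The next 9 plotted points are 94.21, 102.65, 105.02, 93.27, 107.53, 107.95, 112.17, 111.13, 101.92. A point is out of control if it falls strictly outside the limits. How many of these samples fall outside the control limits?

2

Compare each point to [100.43, 114.75]: sample 1 = 94.21 < LCL; sample 4 = 93.27 < LCL.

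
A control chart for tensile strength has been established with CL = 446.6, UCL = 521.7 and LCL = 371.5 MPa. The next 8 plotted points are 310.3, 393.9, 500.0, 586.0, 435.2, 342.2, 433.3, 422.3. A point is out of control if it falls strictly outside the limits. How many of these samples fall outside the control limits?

3

Compare each point to [371.5, 521.7]: sample 1 = 310.3 < LCL; sample 4 = 586.0 > UCL; sample 6 = 342.2 < LCL.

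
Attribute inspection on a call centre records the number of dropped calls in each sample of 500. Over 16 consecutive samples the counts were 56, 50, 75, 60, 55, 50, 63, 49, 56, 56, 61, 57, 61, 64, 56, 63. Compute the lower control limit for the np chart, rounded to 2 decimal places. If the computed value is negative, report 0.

p̄ = Σdᵢ / (k·n) = 932 / (16 × 500) = 0.11650
LCL = np̄ − 3·√(np̄(1−p̄)) = 58.2500 − 3 × 7.1738 = 36.7285

36.73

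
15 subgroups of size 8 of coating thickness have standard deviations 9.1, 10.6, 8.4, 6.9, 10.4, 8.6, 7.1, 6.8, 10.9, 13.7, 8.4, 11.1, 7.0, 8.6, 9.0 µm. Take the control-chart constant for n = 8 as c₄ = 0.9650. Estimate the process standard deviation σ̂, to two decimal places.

9.44

s̄ = (9.1 + 10.6 + 8.4 + 6.9 + 10.4 + 8.6 + 7.1 + 6.8 + 10.9 + 13.7 + 8.4 + 11.1 + 7.0 + 8.6 + 9.0) / 15 = 9.1067
σ̂ = s̄ / c₄ = 9.1067 / 0.9650 = 9.4370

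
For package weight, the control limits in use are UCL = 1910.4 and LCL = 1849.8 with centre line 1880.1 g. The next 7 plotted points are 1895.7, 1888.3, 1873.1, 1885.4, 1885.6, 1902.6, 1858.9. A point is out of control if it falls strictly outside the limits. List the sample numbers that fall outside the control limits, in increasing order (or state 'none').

All 7 points lie within [1849.8, 1910.4].

none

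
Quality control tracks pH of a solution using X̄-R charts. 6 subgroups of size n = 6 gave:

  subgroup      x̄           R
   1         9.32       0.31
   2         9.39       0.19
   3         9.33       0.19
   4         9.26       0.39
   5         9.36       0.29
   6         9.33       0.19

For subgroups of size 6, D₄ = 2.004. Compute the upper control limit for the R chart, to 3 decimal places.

0.521

R̄ = (0.31 + 0.19 + 0.19 + 0.39 + 0.29 + 0.19) / 6 = 1.5600 / 6 = 0.2600
UCL_R = D₄·R̄ = 2.004 × 0.2600 = 0.5210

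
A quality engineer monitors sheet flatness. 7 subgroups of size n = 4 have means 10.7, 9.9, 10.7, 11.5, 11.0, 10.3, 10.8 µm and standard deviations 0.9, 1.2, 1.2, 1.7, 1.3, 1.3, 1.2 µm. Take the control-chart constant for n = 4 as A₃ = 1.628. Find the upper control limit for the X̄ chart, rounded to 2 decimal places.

X̄̄ = (10.7 + 9.9 + 10.7 + 11.5 + 11.0 + 10.3 + 10.8) / 7 = 10.7000
s̄ = (0.9 + 1.2 + 1.2 + 1.7 + 1.3 + 1.3 + 1.2) / 7 = 1.2571
UCL = X̄̄ + A₃·s̄ = 10.7000 + 1.628 × 1.2571 = 12.7466

12.75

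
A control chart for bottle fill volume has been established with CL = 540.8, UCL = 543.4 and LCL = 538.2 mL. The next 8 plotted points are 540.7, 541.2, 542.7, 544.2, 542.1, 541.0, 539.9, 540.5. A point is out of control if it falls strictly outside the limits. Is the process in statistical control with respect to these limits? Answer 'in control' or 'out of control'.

out of control

Compare each point to [538.2, 543.4]: sample 4 = 544.2 > UCL.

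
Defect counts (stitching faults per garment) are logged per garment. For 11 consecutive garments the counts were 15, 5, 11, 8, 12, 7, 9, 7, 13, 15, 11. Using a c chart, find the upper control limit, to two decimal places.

19.89

c̄ = (15 + 5 + 11 + 8 + 12 + 7 + 9 + 7 + 13 + 15 + 11) / 11 = 113 / 11 = 10.2727
UCL = c̄ + 3√c̄ = 10.2727 + 3 × √10.2727 = 10.2727 + 3 × 3.2051 = 19.8881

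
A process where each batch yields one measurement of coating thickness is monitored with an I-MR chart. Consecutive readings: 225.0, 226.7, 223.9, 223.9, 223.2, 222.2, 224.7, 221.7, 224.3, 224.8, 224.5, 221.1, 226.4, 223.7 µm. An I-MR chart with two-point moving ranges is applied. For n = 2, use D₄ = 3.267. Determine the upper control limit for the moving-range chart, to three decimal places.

Moving ranges: 1.7, 2.8, 0.0, 0.7, 1.0, 2.5, 3.0, 2.6, 0.5, 0.3, 3.4, 5.3, 2.7; M̄R̄ = 26.5000 / 13 = 2.0385
UCL_MR = D₄·M̄R̄ = 3.267 × 2.0385 = 6.6597

6.660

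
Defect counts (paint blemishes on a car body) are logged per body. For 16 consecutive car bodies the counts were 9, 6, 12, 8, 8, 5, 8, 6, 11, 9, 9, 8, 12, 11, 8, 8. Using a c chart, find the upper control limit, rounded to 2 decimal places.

17.44

c̄ = (9 + 6 + 12 + 8 + 8 + 5 + 8 + 6 + 11 + 9 + 9 + 8 + 12 + 11 + 8 + 8) / 16 = 138 / 16 = 8.6250
UCL = c̄ + 3√c̄ = 8.6250 + 3 × √8.6250 = 8.6250 + 3 × 2.9368 = 17.4355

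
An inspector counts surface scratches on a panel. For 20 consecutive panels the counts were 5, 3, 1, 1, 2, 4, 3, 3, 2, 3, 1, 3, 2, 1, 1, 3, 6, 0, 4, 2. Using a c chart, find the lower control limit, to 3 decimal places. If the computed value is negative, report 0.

0.000

c̄ = (5 + 3 + 1 + 1 + 2 + 4 + 3 + 3 + 2 + 3 + 1 + 3 + 2 + 1 + 1 + 3 + 6 + 0 + 4 + 2) / 20 = 50 / 20 = 2.5000
LCL = c̄ − 3√c̄ = 2.5000 − 3 × 1.5811 = -2.2434 → 0 (cannot be negative)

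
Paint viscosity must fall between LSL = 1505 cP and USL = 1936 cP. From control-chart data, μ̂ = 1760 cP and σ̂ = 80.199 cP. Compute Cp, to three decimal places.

0.896

Cp = (USL − LSL) / (6σ̂) = (1936 − 1505) / (6 × 80.199) = 431.0000 / 481.1940 = 0.8957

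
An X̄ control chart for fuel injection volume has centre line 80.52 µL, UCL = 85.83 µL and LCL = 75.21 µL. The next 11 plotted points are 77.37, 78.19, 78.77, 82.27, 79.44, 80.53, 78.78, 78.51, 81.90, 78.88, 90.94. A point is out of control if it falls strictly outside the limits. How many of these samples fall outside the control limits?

1

Compare each point to [75.21, 85.83]: sample 11 = 90.94 > UCL.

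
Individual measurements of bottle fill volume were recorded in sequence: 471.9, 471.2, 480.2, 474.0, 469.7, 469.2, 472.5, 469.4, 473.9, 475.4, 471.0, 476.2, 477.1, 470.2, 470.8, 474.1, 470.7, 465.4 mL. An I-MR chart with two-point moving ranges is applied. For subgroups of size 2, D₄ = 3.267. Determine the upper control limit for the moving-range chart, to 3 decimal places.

Moving ranges: 0.7, 9.0, 6.2, 4.3, 0.5, 3.3, 3.1, 4.5, 1.5, 4.4, 5.2, 0.9, 6.9, 0.6, 3.3, 3.4, 5.3; M̄R̄ = 63.1000 / 17 = 3.7118
UCL_MR = D₄·M̄R̄ = 3.267 × 3.7118 = 12.1263

12.126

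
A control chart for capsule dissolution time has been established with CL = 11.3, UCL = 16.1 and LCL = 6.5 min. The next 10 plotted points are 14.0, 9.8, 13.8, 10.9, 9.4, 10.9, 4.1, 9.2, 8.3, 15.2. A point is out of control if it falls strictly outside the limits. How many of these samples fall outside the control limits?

Compare each point to [6.5, 16.1]: sample 7 = 4.1 < LCL.

1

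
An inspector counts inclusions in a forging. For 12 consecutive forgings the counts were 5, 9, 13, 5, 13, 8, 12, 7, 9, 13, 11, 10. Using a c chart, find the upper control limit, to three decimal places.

c̄ = (5 + 9 + 13 + 5 + 13 + 8 + 12 + 7 + 9 + 13 + 11 + 10) / 12 = 115 / 12 = 9.5833
UCL = c̄ + 3√c̄ = 9.5833 + 3 × √9.5833 = 9.5833 + 3 × 3.0957 = 18.8704

18.870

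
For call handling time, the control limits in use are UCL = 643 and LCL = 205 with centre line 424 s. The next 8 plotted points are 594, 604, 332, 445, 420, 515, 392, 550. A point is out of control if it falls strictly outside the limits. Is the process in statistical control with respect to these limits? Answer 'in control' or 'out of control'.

in control

All 8 points lie within [205, 643].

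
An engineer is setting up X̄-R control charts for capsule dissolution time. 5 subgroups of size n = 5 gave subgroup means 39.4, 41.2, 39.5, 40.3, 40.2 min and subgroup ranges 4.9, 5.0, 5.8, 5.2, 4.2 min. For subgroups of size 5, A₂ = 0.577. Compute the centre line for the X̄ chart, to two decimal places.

40.12

X̄̄ = (39.4 + 41.2 + 39.5 + 40.3 + 40.2) / 5 = 200.6000 / 5 = 40.1200
CL = X̄̄ = 40.1200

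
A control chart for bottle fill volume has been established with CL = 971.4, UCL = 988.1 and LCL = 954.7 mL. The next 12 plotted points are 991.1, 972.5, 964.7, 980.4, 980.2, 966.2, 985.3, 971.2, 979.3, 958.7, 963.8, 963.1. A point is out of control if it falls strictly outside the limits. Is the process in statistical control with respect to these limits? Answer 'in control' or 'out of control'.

out of control

Compare each point to [954.7, 988.1]: sample 1 = 991.1 > UCL.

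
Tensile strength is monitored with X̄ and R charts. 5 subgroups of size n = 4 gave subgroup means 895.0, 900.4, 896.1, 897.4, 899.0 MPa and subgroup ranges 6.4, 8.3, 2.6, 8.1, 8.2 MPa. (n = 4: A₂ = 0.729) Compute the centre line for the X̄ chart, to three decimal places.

X̄̄ = (895.0 + 900.4 + 896.1 + 897.4 + 899.0) / 5 = 4487.9000 / 5 = 897.5800
CL = X̄̄ = 897.5800

897.580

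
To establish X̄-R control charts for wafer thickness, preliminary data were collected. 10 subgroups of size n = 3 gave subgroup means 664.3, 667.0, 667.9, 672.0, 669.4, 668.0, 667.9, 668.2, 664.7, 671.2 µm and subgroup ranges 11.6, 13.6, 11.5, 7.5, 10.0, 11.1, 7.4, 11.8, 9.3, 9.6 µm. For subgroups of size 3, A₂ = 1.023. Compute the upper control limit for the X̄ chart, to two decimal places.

678.64

X̄̄ = (664.3 + 667.0 + 667.9 + 672.0 + 669.4 + 668.0 + 667.9 + 668.2 + 664.7 + 671.2) / 10 = 6680.6000 / 10 = 668.0600
R̄ = (11.6 + 13.6 + 11.5 + 7.5 + 10.0 + 11.1 + 7.4 + 11.8 + 9.3 + 9.6) / 10 = 103.4000 / 10 = 10.3400
UCL = X̄̄ + A₂·R̄ = 668.0600 + 1.023 × 10.3400 = 678.6378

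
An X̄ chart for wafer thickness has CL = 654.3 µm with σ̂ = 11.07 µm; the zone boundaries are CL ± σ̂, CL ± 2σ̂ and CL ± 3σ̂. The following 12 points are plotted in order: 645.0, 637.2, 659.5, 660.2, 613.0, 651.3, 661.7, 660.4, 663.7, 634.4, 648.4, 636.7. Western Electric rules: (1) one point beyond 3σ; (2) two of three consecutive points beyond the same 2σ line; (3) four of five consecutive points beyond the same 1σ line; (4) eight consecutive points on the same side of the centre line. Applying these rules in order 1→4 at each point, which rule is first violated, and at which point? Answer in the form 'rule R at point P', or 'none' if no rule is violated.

Zone of each point (C = within 1σ̂, B = 1σ̂–2σ̂, A = 2σ̂–3σ̂, * = beyond 3σ̂; sign = side of CL): 1:-C, 2:-B, 3:+C, 4:+C, 5:-*, 6:-C, 7:+C, 8:+C, 9:+C, 10:-B, 11:-C, 12:-B
Rule 1 (one point beyond the 3σ limits) is satisfied at point 5.

rule 1 at point 5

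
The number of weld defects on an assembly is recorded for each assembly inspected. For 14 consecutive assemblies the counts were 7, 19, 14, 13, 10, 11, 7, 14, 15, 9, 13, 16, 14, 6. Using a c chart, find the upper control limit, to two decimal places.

c̄ = (7 + 19 + 14 + 13 + 10 + 11 + 7 + 14 + 15 + 9 + 13 + 16 + 14 + 6) / 14 = 168 / 14 = 12.0000
UCL = c̄ + 3√c̄ = 12.0000 + 3 × √12.0000 = 12.0000 + 3 × 3.4641 = 22.3923

22.39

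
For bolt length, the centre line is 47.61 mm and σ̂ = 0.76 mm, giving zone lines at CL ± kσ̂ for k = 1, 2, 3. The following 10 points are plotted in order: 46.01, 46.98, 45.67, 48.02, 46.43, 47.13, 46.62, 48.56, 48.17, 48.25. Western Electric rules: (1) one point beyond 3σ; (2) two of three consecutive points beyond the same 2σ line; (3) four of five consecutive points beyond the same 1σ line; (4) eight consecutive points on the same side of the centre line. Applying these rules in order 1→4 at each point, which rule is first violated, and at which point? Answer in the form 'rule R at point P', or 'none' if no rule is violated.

rule 2 at point 3

Zone of each point (C = within 1σ̂, B = 1σ̂–2σ̂, A = 2σ̂–3σ̂, * = beyond 3σ̂; sign = side of CL): 1:-A, 2:-C, 3:-A, 4:+C, 5:-B, 6:-C, 7:-B, 8:+B, 9:+C, 10:+C
Rule 2 (two of three consecutive points beyond the same 2σ limit) is satisfied at point 3.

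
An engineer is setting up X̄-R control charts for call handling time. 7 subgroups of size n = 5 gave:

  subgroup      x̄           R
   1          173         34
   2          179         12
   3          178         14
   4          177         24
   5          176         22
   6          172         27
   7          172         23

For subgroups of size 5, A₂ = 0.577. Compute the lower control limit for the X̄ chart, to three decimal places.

162.427

X̄̄ = (173 + 179 + 178 + 177 + 176 + 172 + 172) / 7 = 1227.0000 / 7 = 175.2857
R̄ = (34 + 12 + 14 + 24 + 22 + 27 + 23) / 7 = 156.0000 / 7 = 22.2857
LCL = X̄̄ − A₂·R̄ = 175.2857 − 0.577 × 22.2857 = 162.4269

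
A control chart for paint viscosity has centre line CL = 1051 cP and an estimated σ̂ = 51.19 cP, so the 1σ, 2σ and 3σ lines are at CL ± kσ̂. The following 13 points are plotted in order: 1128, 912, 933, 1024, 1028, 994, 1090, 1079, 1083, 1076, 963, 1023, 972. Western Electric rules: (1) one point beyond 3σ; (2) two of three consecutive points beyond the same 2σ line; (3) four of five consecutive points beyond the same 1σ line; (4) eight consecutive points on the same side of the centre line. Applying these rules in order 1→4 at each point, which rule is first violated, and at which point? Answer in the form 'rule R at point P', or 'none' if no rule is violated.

rule 2 at point 3

Zone of each point (C = within 1σ̂, B = 1σ̂–2σ̂, A = 2σ̂–3σ̂, * = beyond 3σ̂; sign = side of CL): 1:+B, 2:-A, 3:-A, 4:-C, 5:-C, 6:-B, 7:+C, 8:+C, 9:+C, 10:+C, 11:-B, 12:-C, 13:-B
Rule 2 (two of three consecutive points beyond the same 2σ limit) is satisfied at point 3.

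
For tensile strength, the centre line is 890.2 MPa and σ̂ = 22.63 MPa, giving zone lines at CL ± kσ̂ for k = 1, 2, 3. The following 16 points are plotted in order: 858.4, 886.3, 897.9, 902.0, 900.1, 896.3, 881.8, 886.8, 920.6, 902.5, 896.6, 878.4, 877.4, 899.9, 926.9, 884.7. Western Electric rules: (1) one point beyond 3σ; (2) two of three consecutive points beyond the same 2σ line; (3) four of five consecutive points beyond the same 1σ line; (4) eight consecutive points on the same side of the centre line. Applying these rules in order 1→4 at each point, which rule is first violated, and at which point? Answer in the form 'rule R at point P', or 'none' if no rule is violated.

none

Zone of each point (C = within 1σ̂, B = 1σ̂–2σ̂, A = 2σ̂–3σ̂, * = beyond 3σ̂; sign = side of CL): 1:-B, 2:-C, 3:+C, 4:+C, 5:+C, 6:+C, 7:-C, 8:-C, 9:+B, 10:+C, 11:+C, 12:-C, 13:-C, 14:+C, 15:+B, 16:-C
No rule fires across all 16 points.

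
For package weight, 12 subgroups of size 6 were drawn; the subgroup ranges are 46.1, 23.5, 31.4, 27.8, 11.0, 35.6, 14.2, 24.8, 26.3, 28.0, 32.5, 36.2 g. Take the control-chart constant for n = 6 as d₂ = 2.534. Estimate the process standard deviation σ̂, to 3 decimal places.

11.096

R̄ = (46.1 + 23.5 + 31.4 + 27.8 + 11.0 + 35.6 + 14.2 + 24.8 + 26.3 + 28.0 + 32.5 + 36.2) / 12 = 28.1167
σ̂ = R̄ / d₂ = 28.1167 / 2.534 = 11.0958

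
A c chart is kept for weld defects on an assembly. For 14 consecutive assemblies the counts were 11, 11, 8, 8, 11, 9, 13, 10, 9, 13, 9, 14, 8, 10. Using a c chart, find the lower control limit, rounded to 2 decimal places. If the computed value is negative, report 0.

c̄ = (11 + 11 + 8 + 8 + 11 + 9 + 13 + 10 + 9 + 13 + 9 + 14 + 8 + 10) / 14 = 144 / 14 = 10.2857
LCL = c̄ − 3√c̄ = 10.2857 − 3 × 3.2071 = 0.6643

0.66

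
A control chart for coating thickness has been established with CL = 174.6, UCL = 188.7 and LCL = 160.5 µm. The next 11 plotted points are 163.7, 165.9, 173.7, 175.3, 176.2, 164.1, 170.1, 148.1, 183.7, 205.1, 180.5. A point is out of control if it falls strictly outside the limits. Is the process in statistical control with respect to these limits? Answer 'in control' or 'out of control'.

Compare each point to [160.5, 188.7]: sample 8 = 148.1 < LCL; sample 10 = 205.1 > UCL.

out of control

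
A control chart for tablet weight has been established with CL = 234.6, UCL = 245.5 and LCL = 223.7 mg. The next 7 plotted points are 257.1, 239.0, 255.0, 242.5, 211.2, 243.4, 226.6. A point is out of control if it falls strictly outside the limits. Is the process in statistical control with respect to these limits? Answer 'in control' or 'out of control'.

out of control

Compare each point to [223.7, 245.5]: sample 1 = 257.1 > UCL; sample 3 = 255.0 > UCL; sample 5 = 211.2 < LCL.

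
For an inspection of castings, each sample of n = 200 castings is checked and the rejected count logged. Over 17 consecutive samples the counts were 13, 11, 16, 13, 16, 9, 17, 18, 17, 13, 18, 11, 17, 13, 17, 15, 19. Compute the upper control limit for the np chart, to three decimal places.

p̄ = Σdᵢ / (k·n) = 253 / (17 × 200) = 0.07441
UCL = np̄ + 3·√(np̄(1−p̄)) = 14.8824 + 3 × √(14.8824×0.92559) = 14.8824 + 3 × 3.7115 = 26.0167

26.017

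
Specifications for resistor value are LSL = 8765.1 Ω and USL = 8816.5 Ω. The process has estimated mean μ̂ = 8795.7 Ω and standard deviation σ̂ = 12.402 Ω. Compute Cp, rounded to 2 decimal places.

Cp = (USL − LSL) / (6σ̂) = (8816.5 − 8765.1) / (6 × 12.402) = 51.4000 / 74.4120 = 0.6907

0.69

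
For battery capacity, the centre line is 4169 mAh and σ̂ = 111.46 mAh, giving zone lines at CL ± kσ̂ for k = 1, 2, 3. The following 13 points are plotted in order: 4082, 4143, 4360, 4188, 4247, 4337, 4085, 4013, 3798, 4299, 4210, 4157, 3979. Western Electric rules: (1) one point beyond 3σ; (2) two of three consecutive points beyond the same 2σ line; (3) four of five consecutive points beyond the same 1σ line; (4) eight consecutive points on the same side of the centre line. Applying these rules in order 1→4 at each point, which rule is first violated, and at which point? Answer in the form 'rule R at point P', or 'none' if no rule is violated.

Zone of each point (C = within 1σ̂, B = 1σ̂–2σ̂, A = 2σ̂–3σ̂, * = beyond 3σ̂; sign = side of CL): 1:-C, 2:-C, 3:+B, 4:+C, 5:+C, 6:+B, 7:-C, 8:-B, 9:-*, 10:+B, 11:+C, 12:-C, 13:-B
Rule 1 (one point beyond the 3σ limits) is satisfied at point 9.

rule 1 at point 9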